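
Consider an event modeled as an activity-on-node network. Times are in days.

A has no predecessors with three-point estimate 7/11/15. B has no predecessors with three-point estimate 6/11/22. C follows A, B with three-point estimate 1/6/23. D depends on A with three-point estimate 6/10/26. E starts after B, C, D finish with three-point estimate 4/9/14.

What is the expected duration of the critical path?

te_A = (7 + 4·11 + 15)/6 = 66/6 = 11
te_B = (6 + 4·11 + 22)/6 = 72/6 = 12
te_C = (1 + 4·6 + 23)/6 = 48/6 = 8
te_D = (6 + 4·10 + 26)/6 = 72/6 = 12
te_E = (4 + 4·9 + 14)/6 = 54/6 = 9

Forward pass:
ES_A = 0; EF_A = 11
ES_B = 0; EF_B = 12
ES_C = max(EF_A=11, EF_B=12) = 12; EF_C = 12+8 = 20
ES_D = 11; EF_D = 11+12 = 23
ES_E = max(EF_B=12, EF_C=20, EF_D=23) = 23; EF_E = 23+9 = 32
Expected project duration μ = 32 days. Critical path: A → D → E.

32 days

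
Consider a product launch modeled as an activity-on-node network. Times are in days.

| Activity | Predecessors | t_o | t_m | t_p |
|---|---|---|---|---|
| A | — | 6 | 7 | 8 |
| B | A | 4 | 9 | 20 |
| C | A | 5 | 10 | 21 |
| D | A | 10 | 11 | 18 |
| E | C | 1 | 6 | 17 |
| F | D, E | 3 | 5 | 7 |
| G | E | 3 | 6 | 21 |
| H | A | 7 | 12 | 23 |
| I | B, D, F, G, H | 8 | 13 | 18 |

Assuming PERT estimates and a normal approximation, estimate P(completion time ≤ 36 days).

te_A = (6 + 4·7 + 8)/6 = 42/6 = 7; σ²_A = ((8−6)/6)² = 0.111
te_B = (4 + 4·9 + 20)/6 = 60/6 = 10; σ²_B = ((20−4)/6)² = 7.111
te_C = (5 + 4·10 + 21)/6 = 66/6 = 11; σ²_C = ((21−5)/6)² = 7.111
te_D = (10 + 4·11 + 18)/6 = 72/6 = 12; σ²_D = ((18−10)/6)² = 1.778
te_E = (1 + 4·6 + 17)/6 = 42/6 = 7; σ²_E = ((17−1)/6)² = 7.111
te_F = (3 + 4·5 + 7)/6 = 30/6 = 5; σ²_F = ((7−3)/6)² = 0.444
te_G = (3 + 4·6 + 21)/6 = 48/6 = 8; σ²_G = ((21−3)/6)² = 9.000
te_H = (7 + 4·12 + 23)/6 = 78/6 = 13; σ²_H = ((23−7)/6)² = 7.111
te_I = (8 + 4·13 + 18)/6 = 78/6 = 13; σ²_I = ((18−8)/6)² = 2.778

Forward pass:
ES_A = 0; EF_A = 7
ES_B = 7; EF_B = 7+10 = 17
ES_C = 7; EF_C = 7+11 = 18
ES_D = 7; EF_D = 7+12 = 19
ES_E = 18; EF_E = 18+7 = 25
ES_F = max(EF_D=19, EF_E=25) = 25; EF_F = 25+5 = 30
ES_G = 25; EF_G = 25+8 = 33
ES_H = 7; EF_H = 7+13 = 20
ES_I = max(EF_B=17, EF_D=19, EF_F=30, EF_G=33, EF_H=20) = 33; EF_I = 33+13 = 46
Expected project duration μ = 46 days. Critical path: A → C → E → G → I.

Variance along critical path = 0.111 + 7.111 + 7.111 + 9.000 + 2.778 = 26.111; σ = √26.111 = 5.110 days.
Z = (36 − 46) / 5.110 = -1.957
P(T ≤ 36) = Φ(-1.957) ≈ 0.025

0.025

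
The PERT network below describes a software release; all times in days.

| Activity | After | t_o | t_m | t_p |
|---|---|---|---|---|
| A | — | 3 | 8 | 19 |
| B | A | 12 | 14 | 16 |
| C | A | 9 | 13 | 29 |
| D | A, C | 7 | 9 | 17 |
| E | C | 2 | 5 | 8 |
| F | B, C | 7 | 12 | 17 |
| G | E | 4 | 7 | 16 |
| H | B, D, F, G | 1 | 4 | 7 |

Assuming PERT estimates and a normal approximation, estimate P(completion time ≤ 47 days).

0.889

te_A = (3 + 4·8 + 19)/6 = 54/6 = 9; σ²_A = ((19−3)/6)² = 7.111
te_B = (12 + 4·14 + 16)/6 = 84/6 = 14; σ²_B = ((16−12)/6)² = 0.444
te_C = (9 + 4·13 + 29)/6 = 90/6 = 15; σ²_C = ((29−9)/6)² = 11.111
te_D = (7 + 4·9 + 17)/6 = 60/6 = 10; σ²_D = ((17−7)/6)² = 2.778
te_E = (2 + 4·5 + 8)/6 = 30/6 = 5; σ²_E = ((8−2)/6)² = 1.000
te_F = (7 + 4·12 + 17)/6 = 72/6 = 12; σ²_F = ((17−7)/6)² = 2.778
te_G = (4 + 4·7 + 16)/6 = 48/6 = 8; σ²_G = ((16−4)/6)² = 4.000
te_H = (1 + 4·4 + 7)/6 = 24/6 = 4; σ²_H = ((7−1)/6)² = 1.000

Forward pass:
ES_A = 0; EF_A = 9
ES_B = 9; EF_B = 9+14 = 23
ES_C = 9; EF_C = 9+15 = 24
ES_D = max(EF_A=9, EF_C=24) = 24; EF_D = 24+10 = 34
ES_E = 24; EF_E = 24+5 = 29
ES_F = max(EF_B=23, EF_C=24) = 24; EF_F = 24+12 = 36
ES_G = 29; EF_G = 29+8 = 37
ES_H = max(EF_B=23, EF_D=34, EF_F=36, EF_G=37) = 37; EF_H = 37+4 = 41
Expected project duration μ = 41 days. Critical path: A → C → E → G → H.

Variance along critical path = 7.111 + 11.111 + 1.000 + 4.000 + 1.000 = 24.222; σ = √24.222 = 4.922 days.
Z = (47 − 41) / 4.922 = 1.219
P(T ≤ 47) = Φ(1.219) ≈ 0.889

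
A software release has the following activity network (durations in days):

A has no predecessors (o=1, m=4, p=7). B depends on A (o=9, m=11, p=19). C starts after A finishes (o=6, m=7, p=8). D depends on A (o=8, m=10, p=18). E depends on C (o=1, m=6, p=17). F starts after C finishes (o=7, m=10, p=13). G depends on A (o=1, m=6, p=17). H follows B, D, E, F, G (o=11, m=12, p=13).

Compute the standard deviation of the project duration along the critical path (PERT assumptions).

te_A = (1 + 4·4 + 7)/6 = 24/6 = 4; σ²_A = ((7−1)/6)² = 1.000
te_B = (9 + 4·11 + 19)/6 = 72/6 = 12; σ²_B = ((19−9)/6)² = 2.778
te_C = (6 + 4·7 + 8)/6 = 42/6 = 7; σ²_C = ((8−6)/6)² = 0.111
te_D = (8 + 4·10 + 18)/6 = 66/6 = 11; σ²_D = ((18−8)/6)² = 2.778
te_E = (1 + 4·6 + 17)/6 = 42/6 = 7; σ²_E = ((17−1)/6)² = 7.111
te_F = (7 + 4·10 + 13)/6 = 60/6 = 10; σ²_F = ((13−7)/6)² = 1.000
te_G = (1 + 4·6 + 17)/6 = 42/6 = 7; σ²_G = ((17−1)/6)² = 7.111
te_H = (11 + 4·12 + 13)/6 = 72/6 = 12; σ²_H = ((13−11)/6)² = 0.111

Forward pass:
ES_A = 0; EF_A = 4
ES_B = 4; EF_B = 4+12 = 16
ES_C = 4; EF_C = 4+7 = 11
ES_D = 4; EF_D = 4+11 = 15
ES_E = 11; EF_E = 11+7 = 18
ES_F = 11; EF_F = 11+10 = 21
ES_G = 4; EF_G = 4+7 = 11
ES_H = max(EF_B=16, EF_D=15, EF_E=18, EF_F=21, EF_G=11) = 21; EF_H = 21+12 = 33
Expected project duration μ = 33 days. Critical path: A → C → F → H.

Variance along critical path = 1.000 + 0.111 + 1.000 + 0.111 = 2.222
σ = √2.222 = 1.491 days

1.49 days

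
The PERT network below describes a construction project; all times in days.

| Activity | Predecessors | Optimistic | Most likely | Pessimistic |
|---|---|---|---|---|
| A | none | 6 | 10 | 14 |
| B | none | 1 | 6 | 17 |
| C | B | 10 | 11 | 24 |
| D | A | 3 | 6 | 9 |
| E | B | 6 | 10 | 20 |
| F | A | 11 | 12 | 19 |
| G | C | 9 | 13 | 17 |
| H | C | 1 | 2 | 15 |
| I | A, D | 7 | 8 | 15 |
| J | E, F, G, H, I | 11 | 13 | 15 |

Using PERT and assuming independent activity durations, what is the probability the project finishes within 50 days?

0.851

te_A = (6 + 4·10 + 14)/6 = 60/6 = 10; σ²_A = ((14−6)/6)² = 1.778
te_B = (1 + 4·6 + 17)/6 = 42/6 = 7; σ²_B = ((17−1)/6)² = 7.111
te_C = (10 + 4·11 + 24)/6 = 78/6 = 13; σ²_C = ((24−10)/6)² = 5.444
te_D = (3 + 4·6 + 9)/6 = 36/6 = 6; σ²_D = ((9−3)/6)² = 1.000
te_E = (6 + 4·10 + 20)/6 = 66/6 = 11; σ²_E = ((20−6)/6)² = 5.444
te_F = (11 + 4·12 + 19)/6 = 78/6 = 13; σ²_F = ((19−11)/6)² = 1.778
te_G = (9 + 4·13 + 17)/6 = 78/6 = 13; σ²_G = ((17−9)/6)² = 1.778
te_H = (1 + 4·2 + 15)/6 = 24/6 = 4; σ²_H = ((15−1)/6)² = 5.444
te_I = (7 + 4·8 + 15)/6 = 54/6 = 9; σ²_I = ((15−7)/6)² = 1.778
te_J = (11 + 4·13 + 15)/6 = 78/6 = 13; σ²_J = ((15−11)/6)² = 0.444

Forward pass:
ES_A = 0; EF_A = 10
ES_B = 0; EF_B = 7
ES_C = 7; EF_C = 7+13 = 20
ES_D = 10; EF_D = 10+6 = 16
ES_E = 7; EF_E = 7+11 = 18
ES_F = 10; EF_F = 10+13 = 23
ES_G = 20; EF_G = 20+13 = 33
ES_H = 20; EF_H = 20+4 = 24
ES_I = max(EF_A=10, EF_D=16) = 16; EF_I = 16+9 = 25
ES_J = max(EF_E=18, EF_F=23, EF_G=33, EF_H=24, EF_I=25) = 33; EF_J = 33+13 = 46
Expected project duration μ = 46 days. Critical path: B → C → G → J.

Variance along critical path = 7.111 + 5.444 + 1.778 + 0.444 = 14.778; σ = √14.778 = 3.844 days.
Z = (50 − 46) / 3.844 = 1.041
P(T ≤ 50) = Φ(1.041) ≈ 0.851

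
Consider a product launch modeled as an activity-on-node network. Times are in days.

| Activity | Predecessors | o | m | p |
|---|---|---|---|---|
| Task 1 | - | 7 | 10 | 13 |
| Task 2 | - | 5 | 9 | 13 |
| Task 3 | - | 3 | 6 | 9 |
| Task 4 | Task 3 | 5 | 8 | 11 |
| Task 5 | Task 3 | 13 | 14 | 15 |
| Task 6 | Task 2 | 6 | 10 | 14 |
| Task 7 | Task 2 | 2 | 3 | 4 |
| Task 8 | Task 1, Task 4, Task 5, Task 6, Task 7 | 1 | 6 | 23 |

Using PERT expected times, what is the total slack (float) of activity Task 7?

te_Task 1 = (7 + 4·10 + 13)/6 = 60/6 = 10
te_Task 2 = (5 + 4·9 + 13)/6 = 54/6 = 9
te_Task 3 = (3 + 4·6 + 9)/6 = 36/6 = 6
te_Task 4 = (5 + 4·8 + 11)/6 = 48/6 = 8
te_Task 5 = (13 + 4·14 + 15)/6 = 84/6 = 14
te_Task 6 = (6 + 4·10 + 14)/6 = 60/6 = 10
te_Task 7 = (2 + 4·3 + 4)/6 = 18/6 = 3
te_Task 8 = (1 + 4·6 + 23)/6 = 48/6 = 8

Forward pass:
ES_Task 1 = 0; EF_Task 1 = 10
ES_Task 2 = 0; EF_Task 2 = 9
ES_Task 3 = 0; EF_Task 3 = 6
ES_Task 4 = 6; EF_Task 4 = 6+8 = 14
ES_Task 5 = 6; EF_Task 5 = 6+14 = 20
ES_Task 6 = 9; EF_Task 6 = 9+10 = 19
ES_Task 7 = 9; EF_Task 7 = 9+3 = 12
ES_Task 8 = max(EF_Task 1=10, EF_Task 4=14, EF_Task 5=20, EF_Task 6=19, EF_Task 7=12) = 20; EF_Task 8 = 20+8 = 28
Expected project duration μ = 28 days. Critical path: Task 3 → Task 5 → Task 8.

Backward pass:
LF_Task 8 = 28; LS_Task 8 = 28−8 = 20
LF_Task 7 = LS_Task 8 = 20; LS_Task 7 = 20−3 = 17
LF_Task 6 = LS_Task 8 = 20; LS_Task 6 = 20−10 = 10
LF_Task 5 = LS_Task 8 = 20; LS_Task 5 = 20−14 = 6
LF_Task 4 = LS_Task 8 = 20; LS_Task 4 = 20−8 = 12
LF_Task 3 = min(LS_Task 4=12, LS_Task 5=6) = 6; LS_Task 3 = 6−6 = 0
LF_Task 2 = min(LS_Task 6=10, LS_Task 7=17) = 10; LS_Task 2 = 10−9 = 1
LF_Task 1 = LS_Task 8 = 20; LS_Task 1 = 20−10 = 10
Slack_Task 7 = LS_Task 7 − ES_Task 7 = 17 − 9 = 8

8 days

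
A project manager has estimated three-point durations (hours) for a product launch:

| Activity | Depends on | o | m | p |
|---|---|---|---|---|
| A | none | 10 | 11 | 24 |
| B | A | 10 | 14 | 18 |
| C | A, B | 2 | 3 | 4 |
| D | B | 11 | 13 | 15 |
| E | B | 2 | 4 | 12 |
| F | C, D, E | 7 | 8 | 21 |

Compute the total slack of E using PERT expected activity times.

te_A = (10 + 4·11 + 24)/6 = 78/6 = 13
te_B = (10 + 4·14 + 18)/6 = 84/6 = 14
te_C = (2 + 4·3 + 4)/6 = 18/6 = 3
te_D = (11 + 4·13 + 15)/6 = 78/6 = 13
te_E = (2 + 4·4 + 12)/6 = 30/6 = 5
te_F = (7 + 4·8 + 21)/6 = 60/6 = 10

Forward pass:
ES_A = 0; EF_A = 13
ES_B = 13; EF_B = 13+14 = 27
ES_C = max(EF_A=13, EF_B=27) = 27; EF_C = 27+3 = 30
ES_D = 27; EF_D = 27+13 = 40
ES_E = 27; EF_E = 27+5 = 32
ES_F = max(EF_C=30, EF_D=40, EF_E=32) = 40; EF_F = 40+10 = 50
Expected project duration μ = 50 hours. Critical path: A → B → D → F.

Backward pass:
LF_F = 50; LS_F = 50−10 = 40
LF_E = LS_F = 40; LS_E = 40−5 = 35
LF_D = LS_F = 40; LS_D = 40−13 = 27
LF_C = LS_F = 40; LS_C = 40−3 = 37
LF_B = min(LS_C=37, LS_D=27, LS_E=35) = 27; LS_B = 27−14 = 13
LF_A = min(LS_B=13, LS_C=37) = 13; LS_A = 13−13 = 0
Slack_E = LS_E − ES_E = 35 − 27 = 8

8 hours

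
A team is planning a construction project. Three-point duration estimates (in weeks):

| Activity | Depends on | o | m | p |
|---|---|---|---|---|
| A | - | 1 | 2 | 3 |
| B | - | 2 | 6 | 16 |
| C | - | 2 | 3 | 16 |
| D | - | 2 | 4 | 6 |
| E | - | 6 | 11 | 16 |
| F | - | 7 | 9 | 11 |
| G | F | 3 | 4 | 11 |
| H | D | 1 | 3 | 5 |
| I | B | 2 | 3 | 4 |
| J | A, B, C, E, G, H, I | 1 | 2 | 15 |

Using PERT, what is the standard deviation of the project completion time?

te_A = (1 + 4·2 + 3)/6 = 12/6 = 2; σ²_A = ((3−1)/6)² = 0.111
te_B = (2 + 4·6 + 16)/6 = 42/6 = 7; σ²_B = ((16−2)/6)² = 5.444
te_C = (2 + 4·3 + 16)/6 = 30/6 = 5; σ²_C = ((16−2)/6)² = 5.444
te_D = (2 + 4·4 + 6)/6 = 24/6 = 4; σ²_D = ((6−2)/6)² = 0.444
te_E = (6 + 4·11 + 16)/6 = 66/6 = 11; σ²_E = ((16−6)/6)² = 2.778
te_F = (7 + 4·9 + 11)/6 = 54/6 = 9; σ²_F = ((11−7)/6)² = 0.444
te_G = (3 + 4·4 + 11)/6 = 30/6 = 5; σ²_G = ((11−3)/6)² = 1.778
te_H = (1 + 4·3 + 5)/6 = 18/6 = 3; σ²_H = ((5−1)/6)² = 0.444
te_I = (2 + 4·3 + 4)/6 = 18/6 = 3; σ²_I = ((4−2)/6)² = 0.111
te_J = (1 + 4·2 + 15)/6 = 24/6 = 4; σ²_J = ((15−1)/6)² = 5.444

Forward pass:
ES_A = 0; EF_A = 2
ES_B = 0; EF_B = 7
ES_C = 0; EF_C = 5
ES_D = 0; EF_D = 4
ES_E = 0; EF_E = 11
ES_F = 0; EF_F = 9
ES_G = 9; EF_G = 9+5 = 14
ES_H = 4; EF_H = 4+3 = 7
ES_I = 7; EF_I = 7+3 = 10
ES_J = max(EF_A=2, EF_B=7, EF_C=5, EF_E=11, EF_G=14, EF_H=7, EF_I=10) = 14; EF_J = 14+4 = 18
Expected project duration μ = 18 weeks. Critical path: F → G → J.

Variance along critical path = 0.444 + 1.778 + 5.444 = 7.667
σ = √7.667 = 2.769 weeks

2.77 weeks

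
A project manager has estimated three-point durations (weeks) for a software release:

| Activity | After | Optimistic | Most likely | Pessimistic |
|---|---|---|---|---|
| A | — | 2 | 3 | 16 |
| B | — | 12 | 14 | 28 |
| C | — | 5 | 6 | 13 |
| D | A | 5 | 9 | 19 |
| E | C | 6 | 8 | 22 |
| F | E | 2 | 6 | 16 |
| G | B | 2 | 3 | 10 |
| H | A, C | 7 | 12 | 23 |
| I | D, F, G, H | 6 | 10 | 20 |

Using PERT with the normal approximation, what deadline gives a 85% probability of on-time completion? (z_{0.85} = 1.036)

te_A = (2 + 4·3 + 16)/6 = 30/6 = 5; σ²_A = ((16−2)/6)² = 5.444
te_B = (12 + 4·14 + 28)/6 = 96/6 = 16; σ²_B = ((28−12)/6)² = 7.111
te_C = (5 + 4·6 + 13)/6 = 42/6 = 7; σ²_C = ((13−5)/6)² = 1.778
te_D = (5 + 4·9 + 19)/6 = 60/6 = 10; σ²_D = ((19−5)/6)² = 5.444
te_E = (6 + 4·8 + 22)/6 = 60/6 = 10; σ²_E = ((22−6)/6)² = 7.111
te_F = (2 + 4·6 + 16)/6 = 42/6 = 7; σ²_F = ((16−2)/6)² = 5.444
te_G = (2 + 4·3 + 10)/6 = 24/6 = 4; σ²_G = ((10−2)/6)² = 1.778
te_H = (7 + 4·12 + 23)/6 = 78/6 = 13; σ²_H = ((23−7)/6)² = 7.111
te_I = (6 + 4·10 + 20)/6 = 66/6 = 11; σ²_I = ((20−6)/6)² = 5.444

Forward pass:
ES_A = 0; EF_A = 5
ES_B = 0; EF_B = 16
ES_C = 0; EF_C = 7
ES_D = 5; EF_D = 5+10 = 15
ES_E = 7; EF_E = 7+10 = 17
ES_F = 17; EF_F = 17+7 = 24
ES_G = 16; EF_G = 16+4 = 20
ES_H = max(EF_A=5, EF_C=7) = 7; EF_H = 7+13 = 20
ES_I = max(EF_D=15, EF_F=24, EF_G=20, EF_H=20) = 24; EF_I = 24+11 = 35
Expected project duration μ = 35 weeks. Critical path: C → E → F → I.

Variance along critical path = 1.778 + 7.111 + 5.444 + 5.444 = 19.778; σ = 4.447 weeks.
D = μ + z·σ = 35 + 1.036·4.447 = 39.6 weeks

39.6 weeks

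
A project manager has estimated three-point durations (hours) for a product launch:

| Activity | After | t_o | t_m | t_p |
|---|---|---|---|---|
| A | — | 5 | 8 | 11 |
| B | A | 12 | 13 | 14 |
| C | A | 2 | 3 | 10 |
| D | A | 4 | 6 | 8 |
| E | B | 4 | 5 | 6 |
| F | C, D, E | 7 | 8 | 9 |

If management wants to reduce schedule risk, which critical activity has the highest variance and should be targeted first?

te_A = (5 + 4·8 + 11)/6 = 48/6 = 8; σ²_A = ((11−5)/6)² = 1.000
te_B = (12 + 4·13 + 14)/6 = 78/6 = 13; σ²_B = ((14−12)/6)² = 0.111
te_C = (2 + 4·3 + 10)/6 = 24/6 = 4; σ²_C = ((10−2)/6)² = 1.778
te_D = (4 + 4·6 + 8)/6 = 36/6 = 6; σ²_D = ((8−4)/6)² = 0.444
te_E = (4 + 4·5 + 6)/6 = 30/6 = 5; σ²_E = ((6−4)/6)² = 0.111
te_F = (7 + 4·8 + 9)/6 = 48/6 = 8; σ²_F = ((9−7)/6)² = 0.111

Forward pass:
ES_A = 0; EF_A = 8
ES_B = 8; EF_B = 8+13 = 21
ES_C = 8; EF_C = 8+4 = 12
ES_D = 8; EF_D = 8+6 = 14
ES_E = 21; EF_E = 21+5 = 26
ES_F = max(EF_C=12, EF_D=14, EF_E=26) = 26; EF_F = 26+8 = 34
Expected project duration μ = 34 hours. Critical path: A → B → E → F.

Variances on critical path: σ²_A=1.000, σ²_B=0.111, σ²_E=0.111, σ²_F=0.111.
Largest is σ²_A = 1.000.

A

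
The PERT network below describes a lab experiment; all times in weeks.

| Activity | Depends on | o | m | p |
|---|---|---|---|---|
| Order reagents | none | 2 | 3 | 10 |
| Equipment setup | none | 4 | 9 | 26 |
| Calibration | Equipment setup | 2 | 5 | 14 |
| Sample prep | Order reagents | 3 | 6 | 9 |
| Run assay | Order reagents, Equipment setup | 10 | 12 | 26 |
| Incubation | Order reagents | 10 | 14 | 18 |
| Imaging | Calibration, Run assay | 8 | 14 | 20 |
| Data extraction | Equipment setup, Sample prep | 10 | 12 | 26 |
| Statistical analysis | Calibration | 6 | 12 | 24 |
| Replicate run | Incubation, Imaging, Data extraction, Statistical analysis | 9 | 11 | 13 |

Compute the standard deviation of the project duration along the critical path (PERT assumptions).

5.00 weeks

te_Order reagents = (2 + 4·3 + 10)/6 = 24/6 = 4; σ²_Order reagents = ((10−2)/6)² = 1.778
te_Equipment setup = (4 + 4·9 + 26)/6 = 66/6 = 11; σ²_Equipment setup = ((26−4)/6)² = 13.444
te_Calibration = (2 + 4·5 + 14)/6 = 36/6 = 6; σ²_Calibration = ((14−2)/6)² = 4.000
te_Sample prep = (3 + 4·6 + 9)/6 = 36/6 = 6; σ²_Sample prep = ((9−3)/6)² = 1.000
te_Run assay = (10 + 4·12 + 26)/6 = 84/6 = 14; σ²_Run assay = ((26−10)/6)² = 7.111
te_Incubation = (10 + 4·14 + 18)/6 = 84/6 = 14; σ²_Incubation = ((18−10)/6)² = 1.778
te_Imaging = (8 + 4·14 + 20)/6 = 84/6 = 14; σ²_Imaging = ((20−8)/6)² = 4.000
te_Data extraction = (10 + 4·12 + 26)/6 = 84/6 = 14; σ²_Data extraction = ((26−10)/6)² = 7.111
te_Statistical analysis = (6 + 4·12 + 24)/6 = 78/6 = 13; σ²_Statistical analysis = ((24−6)/6)² = 9.000
te_Replicate run = (9 + 4·11 + 13)/6 = 66/6 = 11; σ²_Replicate run = ((13−9)/6)² = 0.444

Forward pass:
ES_Order reagents = 0; EF_Order reagents = 4
ES_Equipment setup = 0; EF_Equipment setup = 11
ES_Calibration = 11; EF_Calibration = 11+6 = 17
ES_Sample prep = 4; EF_Sample prep = 4+6 = 10
ES_Run assay = max(EF_Order reagents=4, EF_Equipment setup=11) = 11; EF_Run assay = 11+14 = 25
ES_Incubation = 4; EF_Incubation = 4+14 = 18
ES_Imaging = max(EF_Calibration=17, EF_Run assay=25) = 25; EF_Imaging = 25+14 = 39
ES_Data extraction = max(EF_Equipment setup=11, EF_Sample prep=10) = 11; EF_Data extraction = 11+14 = 25
ES_Statistical analysis = 17; EF_Statistical analysis = 17+13 = 30
ES_Replicate run = max(EF_Incubation=18, EF_Imaging=39, EF_Data extraction=25, EF_Statistical analysis=30) = 39; EF_Replicate run = 39+11 = 50
Expected project duration μ = 50 weeks. Critical path: Equipment setup → Run assay → Imaging → Replicate run.

Variance along critical path = 13.444 + 7.111 + 4.000 + 0.444 = 25.000
σ = √25.000 = 5.000 weeks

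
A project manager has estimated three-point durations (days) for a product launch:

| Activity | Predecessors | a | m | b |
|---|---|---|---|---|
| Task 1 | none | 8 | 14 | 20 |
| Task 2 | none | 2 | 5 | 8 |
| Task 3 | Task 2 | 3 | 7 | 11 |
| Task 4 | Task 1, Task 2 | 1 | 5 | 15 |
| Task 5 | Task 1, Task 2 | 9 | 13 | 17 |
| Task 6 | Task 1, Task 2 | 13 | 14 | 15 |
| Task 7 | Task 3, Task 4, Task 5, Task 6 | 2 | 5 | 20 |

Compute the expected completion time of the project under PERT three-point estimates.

te_Task 1 = (8 + 4·14 + 20)/6 = 84/6 = 14
te_Task 2 = (2 + 4·5 + 8)/6 = 30/6 = 5
te_Task 3 = (3 + 4·7 + 11)/6 = 42/6 = 7
te_Task 4 = (1 + 4·5 + 15)/6 = 36/6 = 6
te_Task 5 = (9 + 4·13 + 17)/6 = 78/6 = 13
te_Task 6 = (13 + 4·14 + 15)/6 = 84/6 = 14
te_Task 7 = (2 + 4·5 + 20)/6 = 42/6 = 7

Forward pass:
ES_Task 1 = 0; EF_Task 1 = 14
ES_Task 2 = 0; EF_Task 2 = 5
ES_Task 3 = 5; EF_Task 3 = 5+7 = 12
ES_Task 4 = max(EF_Task 1=14, EF_Task 2=5) = 14; EF_Task 4 = 14+6 = 20
ES_Task 5 = max(EF_Task 1=14, EF_Task 2=5) = 14; EF_Task 5 = 14+13 = 27
ES_Task 6 = max(EF_Task 1=14, EF_Task 2=5) = 14; EF_Task 6 = 14+14 = 28
ES_Task 7 = max(EF_Task 3=12, EF_Task 4=20, EF_Task 5=27, EF_Task 6=28) = 28; EF_Task 7 = 28+7 = 35
Expected project duration μ = 35 days. Critical path: Task 1 → Task 6 → Task 7.

35 days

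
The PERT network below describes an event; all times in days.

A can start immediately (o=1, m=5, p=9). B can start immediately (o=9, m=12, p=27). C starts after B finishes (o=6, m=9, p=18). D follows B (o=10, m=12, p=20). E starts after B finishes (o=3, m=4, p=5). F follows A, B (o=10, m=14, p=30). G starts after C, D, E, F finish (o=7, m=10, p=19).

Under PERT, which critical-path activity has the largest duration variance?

te_A = (1 + 4·5 + 9)/6 = 30/6 = 5; σ²_A = ((9−1)/6)² = 1.778
te_B = (9 + 4·12 + 27)/6 = 84/6 = 14; σ²_B = ((27−9)/6)² = 9.000
te_C = (6 + 4·9 + 18)/6 = 60/6 = 10; σ²_C = ((18−6)/6)² = 4.000
te_D = (10 + 4·12 + 20)/6 = 78/6 = 13; σ²_D = ((20−10)/6)² = 2.778
te_E = (3 + 4·4 + 5)/6 = 24/6 = 4; σ²_E = ((5−3)/6)² = 0.111
te_F = (10 + 4·14 + 30)/6 = 96/6 = 16; σ²_F = ((30−10)/6)² = 11.111
te_G = (7 + 4·10 + 19)/6 = 66/6 = 11; σ²_G = ((19−7)/6)² = 4.000

Forward pass:
ES_A = 0; EF_A = 5
ES_B = 0; EF_B = 14
ES_C = 14; EF_C = 14+10 = 24
ES_D = 14; EF_D = 14+13 = 27
ES_E = 14; EF_E = 14+4 = 18
ES_F = max(EF_A=5, EF_B=14) = 14; EF_F = 14+16 = 30
ES_G = max(EF_C=24, EF_D=27, EF_E=18, EF_F=30) = 30; EF_G = 30+11 = 41
Expected project duration μ = 41 days. Critical path: B → F → G.

Variances on critical path: σ²_B=9.000, σ²_F=11.111, σ²_G=4.000.
Largest is σ²_F = 11.111.

F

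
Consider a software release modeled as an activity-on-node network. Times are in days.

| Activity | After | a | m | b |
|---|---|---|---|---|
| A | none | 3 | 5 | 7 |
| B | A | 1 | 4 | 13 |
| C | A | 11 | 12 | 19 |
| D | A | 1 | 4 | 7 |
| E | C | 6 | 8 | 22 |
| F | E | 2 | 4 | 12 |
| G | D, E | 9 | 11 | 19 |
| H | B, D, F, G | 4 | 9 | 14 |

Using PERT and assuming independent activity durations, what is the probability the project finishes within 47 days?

0.302

te_A = (3 + 4·5 + 7)/6 = 30/6 = 5; σ²_A = ((7−3)/6)² = 0.444
te_B = (1 + 4·4 + 13)/6 = 30/6 = 5; σ²_B = ((13−1)/6)² = 4.000
te_C = (11 + 4·12 + 19)/6 = 78/6 = 13; σ²_C = ((19−11)/6)² = 1.778
te_D = (1 + 4·4 + 7)/6 = 24/6 = 4; σ²_D = ((7−1)/6)² = 1.000
te_E = (6 + 4·8 + 22)/6 = 60/6 = 10; σ²_E = ((22−6)/6)² = 7.111
te_F = (2 + 4·4 + 12)/6 = 30/6 = 5; σ²_F = ((12−2)/6)² = 2.778
te_G = (9 + 4·11 + 19)/6 = 72/6 = 12; σ²_G = ((19−9)/6)² = 2.778
te_H = (4 + 4·9 + 14)/6 = 54/6 = 9; σ²_H = ((14−4)/6)² = 2.778

Forward pass:
ES_A = 0; EF_A = 5
ES_B = 5; EF_B = 5+5 = 10
ES_C = 5; EF_C = 5+13 = 18
ES_D = 5; EF_D = 5+4 = 9
ES_E = 18; EF_E = 18+10 = 28
ES_F = 28; EF_F = 28+5 = 33
ES_G = max(EF_D=9, EF_E=28) = 28; EF_G = 28+12 = 40
ES_H = max(EF_B=10, EF_D=9, EF_F=33, EF_G=40) = 40; EF_H = 40+9 = 49
Expected project duration μ = 49 days. Critical path: A → C → E → G → H.

Variance along critical path = 0.444 + 1.778 + 7.111 + 2.778 + 2.778 = 14.889; σ = √14.889 = 3.859 days.
Z = (47 − 49) / 3.859 = -0.518
P(T ≤ 47) = Φ(-0.518) ≈ 0.302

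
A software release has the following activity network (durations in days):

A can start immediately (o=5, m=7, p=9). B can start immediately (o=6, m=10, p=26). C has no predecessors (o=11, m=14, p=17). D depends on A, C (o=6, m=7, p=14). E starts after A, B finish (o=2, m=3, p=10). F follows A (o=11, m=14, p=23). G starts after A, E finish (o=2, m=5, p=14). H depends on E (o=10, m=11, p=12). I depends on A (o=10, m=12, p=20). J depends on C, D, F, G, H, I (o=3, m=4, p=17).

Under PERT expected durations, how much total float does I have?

7 days

te_A = (5 + 4·7 + 9)/6 = 42/6 = 7
te_B = (6 + 4·10 + 26)/6 = 72/6 = 12
te_C = (11 + 4·14 + 17)/6 = 84/6 = 14
te_D = (6 + 4·7 + 14)/6 = 48/6 = 8
te_E = (2 + 4·3 + 10)/6 = 24/6 = 4
te_F = (11 + 4·14 + 23)/6 = 90/6 = 15
te_G = (2 + 4·5 + 14)/6 = 36/6 = 6
te_H = (10 + 4·11 + 12)/6 = 66/6 = 11
te_I = (10 + 4·12 + 20)/6 = 78/6 = 13
te_J = (3 + 4·4 + 17)/6 = 36/6 = 6

Forward pass:
ES_A = 0; EF_A = 7
ES_B = 0; EF_B = 12
ES_C = 0; EF_C = 14
ES_D = max(EF_A=7, EF_C=14) = 14; EF_D = 14+8 = 22
ES_E = max(EF_A=7, EF_B=12) = 12; EF_E = 12+4 = 16
ES_F = 7; EF_F = 7+15 = 22
ES_G = max(EF_A=7, EF_E=16) = 16; EF_G = 16+6 = 22
ES_H = 16; EF_H = 16+11 = 27
ES_I = 7; EF_I = 7+13 = 20
ES_J = max(EF_C=14, EF_D=22, EF_F=22, EF_G=22, EF_H=27, EF_I=20) = 27; EF_J = 27+6 = 33
Expected project duration μ = 33 days. Critical path: B → E → H → J.

Backward pass:
LF_J = 33; LS_J = 33−6 = 27
LF_I = LS_J = 27; LS_I = 27−13 = 14
LF_H = LS_J = 27; LS_H = 27−11 = 16
LF_G = LS_J = 27; LS_G = 27−6 = 21
LF_F = LS_J = 27; LS_F = 27−15 = 12
LF_E = min(LS_G=21, LS_H=16) = 16; LS_E = 16−4 = 12
LF_D = LS_J = 27; LS_D = 27−8 = 19
LF_C = min(LS_D=19, LS_J=27) = 19; LS_C = 19−14 = 5
LF_B = LS_E = 12; LS_B = 12−12 = 0
LF_A = min(LS_D=19, LS_E=12, LS_F=12, LS_G=21, LS_I=14) = 12; LS_A = 12−7 = 5
Slack_I = LS_I − ES_I = 14 − 7 = 7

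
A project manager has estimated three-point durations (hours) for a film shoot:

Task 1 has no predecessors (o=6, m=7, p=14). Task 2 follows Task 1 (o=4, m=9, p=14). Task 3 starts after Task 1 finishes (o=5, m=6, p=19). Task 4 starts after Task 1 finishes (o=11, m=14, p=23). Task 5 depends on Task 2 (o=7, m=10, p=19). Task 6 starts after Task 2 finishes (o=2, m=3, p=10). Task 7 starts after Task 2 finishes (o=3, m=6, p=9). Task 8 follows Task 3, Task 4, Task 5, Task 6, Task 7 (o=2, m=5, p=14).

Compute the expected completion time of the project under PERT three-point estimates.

34 hours

te_Task 1 = (6 + 4·7 + 14)/6 = 48/6 = 8
te_Task 2 = (4 + 4·9 + 14)/6 = 54/6 = 9
te_Task 3 = (5 + 4·6 + 19)/6 = 48/6 = 8
te_Task 4 = (11 + 4·14 + 23)/6 = 90/6 = 15
te_Task 5 = (7 + 4·10 + 19)/6 = 66/6 = 11
te_Task 6 = (2 + 4·3 + 10)/6 = 24/6 = 4
te_Task 7 = (3 + 4·6 + 9)/6 = 36/6 = 6
te_Task 8 = (2 + 4·5 + 14)/6 = 36/6 = 6

Forward pass:
ES_Task 1 = 0; EF_Task 1 = 8
ES_Task 2 = 8; EF_Task 2 = 8+9 = 17
ES_Task 3 = 8; EF_Task 3 = 8+8 = 16
ES_Task 4 = 8; EF_Task 4 = 8+15 = 23
ES_Task 5 = 17; EF_Task 5 = 17+11 = 28
ES_Task 6 = 17; EF_Task 6 = 17+4 = 21
ES_Task 7 = 17; EF_Task 7 = 17+6 = 23
ES_Task 8 = max(EF_Task 3=16, EF_Task 4=23, EF_Task 5=28, EF_Task 6=21, EF_Task 7=23) = 28; EF_Task 8 = 28+6 = 34
Expected project duration μ = 34 hours. Critical path: Task 1 → Task 2 → Task 5 → Task 8.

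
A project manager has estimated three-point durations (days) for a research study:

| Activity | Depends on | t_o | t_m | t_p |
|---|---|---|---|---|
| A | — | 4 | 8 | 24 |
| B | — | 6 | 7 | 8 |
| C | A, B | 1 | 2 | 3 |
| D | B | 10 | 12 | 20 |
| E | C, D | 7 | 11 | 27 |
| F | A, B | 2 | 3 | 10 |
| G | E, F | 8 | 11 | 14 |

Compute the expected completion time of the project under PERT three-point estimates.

44 days

te_A = (4 + 4·8 + 24)/6 = 60/6 = 10
te_B = (6 + 4·7 + 8)/6 = 42/6 = 7
te_C = (1 + 4·2 + 3)/6 = 12/6 = 2
te_D = (10 + 4·12 + 20)/6 = 78/6 = 13
te_E = (7 + 4·11 + 27)/6 = 78/6 = 13
te_F = (2 + 4·3 + 10)/6 = 24/6 = 4
te_G = (8 + 4·11 + 14)/6 = 66/6 = 11

Forward pass:
ES_A = 0; EF_A = 10
ES_B = 0; EF_B = 7
ES_C = max(EF_A=10, EF_B=7) = 10; EF_C = 10+2 = 12
ES_D = 7; EF_D = 7+13 = 20
ES_E = max(EF_C=12, EF_D=20) = 20; EF_E = 20+13 = 33
ES_F = max(EF_A=10, EF_B=7) = 10; EF_F = 10+4 = 14
ES_G = max(EF_E=33, EF_F=14) = 33; EF_G = 33+11 = 44
Expected project duration μ = 44 days. Critical path: B → D → E → G.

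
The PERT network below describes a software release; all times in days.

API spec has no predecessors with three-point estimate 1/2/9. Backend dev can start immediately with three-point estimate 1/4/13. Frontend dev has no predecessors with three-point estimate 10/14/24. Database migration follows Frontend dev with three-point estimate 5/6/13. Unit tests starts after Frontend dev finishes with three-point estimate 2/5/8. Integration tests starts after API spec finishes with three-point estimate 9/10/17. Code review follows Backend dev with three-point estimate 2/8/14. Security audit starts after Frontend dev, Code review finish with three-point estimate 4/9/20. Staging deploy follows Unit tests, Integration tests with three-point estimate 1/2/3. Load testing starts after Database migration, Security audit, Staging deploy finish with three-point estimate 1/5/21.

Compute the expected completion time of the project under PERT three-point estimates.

32 days

te_API spec = (1 + 4·2 + 9)/6 = 18/6 = 3
te_Backend dev = (1 + 4·4 + 13)/6 = 30/6 = 5
te_Frontend dev = (10 + 4·14 + 24)/6 = 90/6 = 15
te_Database migration = (5 + 4·6 + 13)/6 = 42/6 = 7
te_Unit tests = (2 + 4·5 + 8)/6 = 30/6 = 5
te_Integration tests = (9 + 4·10 + 17)/6 = 66/6 = 11
te_Code review = (2 + 4·8 + 14)/6 = 48/6 = 8
te_Security audit = (4 + 4·9 + 20)/6 = 60/6 = 10
te_Staging deploy = (1 + 4·2 + 3)/6 = 12/6 = 2
te_Load testing = (1 + 4·5 + 21)/6 = 42/6 = 7

Forward pass:
ES_API spec = 0; EF_API spec = 3
ES_Backend dev = 0; EF_Backend dev = 5
ES_Frontend dev = 0; EF_Frontend dev = 15
ES_Database migration = 15; EF_Database migration = 15+7 = 22
ES_Unit tests = 15; EF_Unit tests = 15+5 = 20
ES_Integration tests = 3; EF_Integration tests = 3+11 = 14
ES_Code review = 5; EF_Code review = 5+8 = 13
ES_Security audit = max(EF_Frontend dev=15, EF_Code review=13) = 15; EF_Security audit = 15+10 = 25
ES_Staging deploy = max(EF_Unit tests=20, EF_Integration tests=14) = 20; EF_Staging deploy = 20+2 = 22
ES_Load testing = max(EF_Database migration=22, EF_Security audit=25, EF_Staging deploy=22) = 25; EF_Load testing = 25+7 = 32
Expected project duration μ = 32 days. Critical path: Frontend dev → Security audit → Load testing.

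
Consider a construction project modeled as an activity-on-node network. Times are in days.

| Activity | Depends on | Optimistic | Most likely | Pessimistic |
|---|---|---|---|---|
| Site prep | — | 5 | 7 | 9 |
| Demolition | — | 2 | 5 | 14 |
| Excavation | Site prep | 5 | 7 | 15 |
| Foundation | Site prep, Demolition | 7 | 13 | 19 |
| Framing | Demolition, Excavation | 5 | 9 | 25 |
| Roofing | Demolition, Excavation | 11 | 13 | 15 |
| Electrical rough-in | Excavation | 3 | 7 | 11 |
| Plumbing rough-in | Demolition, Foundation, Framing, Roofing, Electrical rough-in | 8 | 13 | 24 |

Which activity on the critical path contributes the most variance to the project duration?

te_Site prep = (5 + 4·7 + 9)/6 = 42/6 = 7; σ²_Site prep = ((9−5)/6)² = 0.444
te_Demolition = (2 + 4·5 + 14)/6 = 36/6 = 6; σ²_Demolition = ((14−2)/6)² = 4.000
te_Excavation = (5 + 4·7 + 15)/6 = 48/6 = 8; σ²_Excavation = ((15−5)/6)² = 2.778
te_Foundation = (7 + 4·13 + 19)/6 = 78/6 = 13; σ²_Foundation = ((19−7)/6)² = 4.000
te_Framing = (5 + 4·9 + 25)/6 = 66/6 = 11; σ²_Framing = ((25−5)/6)² = 11.111
te_Roofing = (11 + 4·13 + 15)/6 = 78/6 = 13; σ²_Roofing = ((15−11)/6)² = 0.444
te_Electrical rough-in = (3 + 4·7 + 11)/6 = 42/6 = 7; σ²_Electrical rough-in = ((11−3)/6)² = 1.778
te_Plumbing rough-in = (8 + 4·13 + 24)/6 = 84/6 = 14; σ²_Plumbing rough-in = ((24−8)/6)² = 7.111

Forward pass:
ES_Site prep = 0; EF_Site prep = 7
ES_Demolition = 0; EF_Demolition = 6
ES_Excavation = 7; EF_Excavation = 7+8 = 15
ES_Foundation = max(EF_Site prep=7, EF_Demolition=6) = 7; EF_Foundation = 7+13 = 20
ES_Framing = max(EF_Demolition=6, EF_Excavation=15) = 15; EF_Framing = 15+11 = 26
ES_Roofing = max(EF_Demolition=6, EF_Excavation=15) = 15; EF_Roofing = 15+13 = 28
ES_Electrical rough-in = 15; EF_Electrical rough-in = 15+7 = 22
ES_Plumbing rough-in = max(EF_Demolition=6, EF_Foundation=20, EF_Framing=26, EF_Roofing=28, EF_Electrical rough-in=22) = 28; EF_Plumbing rough-in = 28+14 = 42
Expected project duration μ = 42 days. Critical path: Site prep → Excavation → Roofing → Plumbing rough-in.

Variances on critical path: σ²_Site prep=0.444, σ²_Excavation=2.778, σ²_Roofing=0.444, σ²_Plumbing rough-in=7.111.
Largest is σ²_Plumbing rough-in = 7.111.

Plumbing rough-in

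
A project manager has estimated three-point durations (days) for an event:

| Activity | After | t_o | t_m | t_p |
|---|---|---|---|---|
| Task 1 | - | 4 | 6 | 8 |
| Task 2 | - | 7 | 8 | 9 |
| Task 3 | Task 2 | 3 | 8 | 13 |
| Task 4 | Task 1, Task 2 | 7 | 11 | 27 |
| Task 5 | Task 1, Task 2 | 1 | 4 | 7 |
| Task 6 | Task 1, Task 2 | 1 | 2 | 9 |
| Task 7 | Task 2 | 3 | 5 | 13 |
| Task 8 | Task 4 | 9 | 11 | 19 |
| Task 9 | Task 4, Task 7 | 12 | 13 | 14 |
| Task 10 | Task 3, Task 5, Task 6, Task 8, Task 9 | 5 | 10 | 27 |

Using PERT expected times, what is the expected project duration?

46 days

te_Task 1 = (4 + 4·6 + 8)/6 = 36/6 = 6
te_Task 2 = (7 + 4·8 + 9)/6 = 48/6 = 8
te_Task 3 = (3 + 4·8 + 13)/6 = 48/6 = 8
te_Task 4 = (7 + 4·11 + 27)/6 = 78/6 = 13
te_Task 5 = (1 + 4·4 + 7)/6 = 24/6 = 4
te_Task 6 = (1 + 4·2 + 9)/6 = 18/6 = 3
te_Task 7 = (3 + 4·5 + 13)/6 = 36/6 = 6
te_Task 8 = (9 + 4·11 + 19)/6 = 72/6 = 12
te_Task 9 = (12 + 4·13 + 14)/6 = 78/6 = 13
te_Task 10 = (5 + 4·10 + 27)/6 = 72/6 = 12

Forward pass:
ES_Task 1 = 0; EF_Task 1 = 6
ES_Task 2 = 0; EF_Task 2 = 8
ES_Task 3 = 8; EF_Task 3 = 8+8 = 16
ES_Task 4 = max(EF_Task 1=6, EF_Task 2=8) = 8; EF_Task 4 = 8+13 = 21
ES_Task 5 = max(EF_Task 1=6, EF_Task 2=8) = 8; EF_Task 5 = 8+4 = 12
ES_Task 6 = max(EF_Task 1=6, EF_Task 2=8) = 8; EF_Task 6 = 8+3 = 11
ES_Task 7 = 8; EF_Task 7 = 8+6 = 14
ES_Task 8 = 21; EF_Task 8 = 21+12 = 33
ES_Task 9 = max(EF_Task 4=21, EF_Task 7=14) = 21; EF_Task 9 = 21+13 = 34
ES_Task 10 = max(EF_Task 3=16, EF_Task 5=12, EF_Task 6=11, EF_Task 8=33, EF_Task 9=34) = 34; EF_Task 10 = 34+12 = 46
Expected project duration μ = 46 days. Critical path: Task 2 → Task 4 → Task 9 → Task 10.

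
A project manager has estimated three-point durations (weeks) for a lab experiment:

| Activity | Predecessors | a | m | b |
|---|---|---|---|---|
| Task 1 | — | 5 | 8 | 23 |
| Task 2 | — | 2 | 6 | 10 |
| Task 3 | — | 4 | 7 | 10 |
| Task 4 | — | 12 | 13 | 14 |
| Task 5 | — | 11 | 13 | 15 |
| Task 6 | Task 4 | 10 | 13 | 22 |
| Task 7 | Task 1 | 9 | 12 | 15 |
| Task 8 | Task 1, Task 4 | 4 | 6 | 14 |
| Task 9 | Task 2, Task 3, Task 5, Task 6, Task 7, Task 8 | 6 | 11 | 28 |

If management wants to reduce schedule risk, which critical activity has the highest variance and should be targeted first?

Task 9

te_Task 1 = (5 + 4·8 + 23)/6 = 60/6 = 10; σ²_Task 1 = ((23−5)/6)² = 9.000
te_Task 2 = (2 + 4·6 + 10)/6 = 36/6 = 6; σ²_Task 2 = ((10−2)/6)² = 1.778
te_Task 3 = (4 + 4·7 + 10)/6 = 42/6 = 7; σ²_Task 3 = ((10−4)/6)² = 1.000
te_Task 4 = (12 + 4·13 + 14)/6 = 78/6 = 13; σ²_Task 4 = ((14−12)/6)² = 0.111
te_Task 5 = (11 + 4·13 + 15)/6 = 78/6 = 13; σ²_Task 5 = ((15−11)/6)² = 0.444
te_Task 6 = (10 + 4·13 + 22)/6 = 84/6 = 14; σ²_Task 6 = ((22−10)/6)² = 4.000
te_Task 7 = (9 + 4·12 + 15)/6 = 72/6 = 12; σ²_Task 7 = ((15−9)/6)² = 1.000
te_Task 8 = (4 + 4·6 + 14)/6 = 42/6 = 7; σ²_Task 8 = ((14−4)/6)² = 2.778
te_Task 9 = (6 + 4·11 + 28)/6 = 78/6 = 13; σ²_Task 9 = ((28−6)/6)² = 13.444

Forward pass:
ES_Task 1 = 0; EF_Task 1 = 10
ES_Task 2 = 0; EF_Task 2 = 6
ES_Task 3 = 0; EF_Task 3 = 7
ES_Task 4 = 0; EF_Task 4 = 13
ES_Task 5 = 0; EF_Task 5 = 13
ES_Task 6 = 13; EF_Task 6 = 13+14 = 27
ES_Task 7 = 10; EF_Task 7 = 10+12 = 22
ES_Task 8 = max(EF_Task 1=10, EF_Task 4=13) = 13; EF_Task 8 = 13+7 = 20
ES_Task 9 = max(EF_Task 2=6, EF_Task 3=7, EF_Task 5=13, EF_Task 6=27, EF_Task 7=22, EF_Task 8=20) = 27; EF_Task 9 = 27+13 = 40
Expected project duration μ = 40 weeks. Critical path: Task 4 → Task 6 → Task 9.

Variances on critical path: σ²_Task 4=0.111, σ²_Task 6=4.000, σ²_Task 9=13.444.
Largest is σ²_Task 9 = 13.444.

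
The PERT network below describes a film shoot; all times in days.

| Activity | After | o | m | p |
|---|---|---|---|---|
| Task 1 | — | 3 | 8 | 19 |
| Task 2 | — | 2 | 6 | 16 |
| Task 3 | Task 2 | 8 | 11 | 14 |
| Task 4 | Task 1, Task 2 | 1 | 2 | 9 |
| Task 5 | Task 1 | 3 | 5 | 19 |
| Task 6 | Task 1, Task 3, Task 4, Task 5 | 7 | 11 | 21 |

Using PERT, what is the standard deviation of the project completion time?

te_Task 1 = (3 + 4·8 + 19)/6 = 54/6 = 9; σ²_Task 1 = ((19−3)/6)² = 7.111
te_Task 2 = (2 + 4·6 + 16)/6 = 42/6 = 7; σ²_Task 2 = ((16−2)/6)² = 5.444
te_Task 3 = (8 + 4·11 + 14)/6 = 66/6 = 11; σ²_Task 3 = ((14−8)/6)² = 1.000
te_Task 4 = (1 + 4·2 + 9)/6 = 18/6 = 3; σ²_Task 4 = ((9−1)/6)² = 1.778
te_Task 5 = (3 + 4·5 + 19)/6 = 42/6 = 7; σ²_Task 5 = ((19−3)/6)² = 7.111
te_Task 6 = (7 + 4·11 + 21)/6 = 72/6 = 12; σ²_Task 6 = ((21−7)/6)² = 5.444

Forward pass:
ES_Task 1 = 0; EF_Task 1 = 9
ES_Task 2 = 0; EF_Task 2 = 7
ES_Task 3 = 7; EF_Task 3 = 7+11 = 18
ES_Task 4 = max(EF_Task 1=9, EF_Task 2=7) = 9; EF_Task 4 = 9+3 = 12
ES_Task 5 = 9; EF_Task 5 = 9+7 = 16
ES_Task 6 = max(EF_Task 1=9, EF_Task 3=18, EF_Task 4=12, EF_Task 5=16) = 18; EF_Task 6 = 18+12 = 30
Expected project duration μ = 30 days. Critical path: Task 2 → Task 3 → Task 6.

Variance along critical path = 5.444 + 1.000 + 5.444 = 11.889
σ = √11.889 = 3.448 days

3.45 days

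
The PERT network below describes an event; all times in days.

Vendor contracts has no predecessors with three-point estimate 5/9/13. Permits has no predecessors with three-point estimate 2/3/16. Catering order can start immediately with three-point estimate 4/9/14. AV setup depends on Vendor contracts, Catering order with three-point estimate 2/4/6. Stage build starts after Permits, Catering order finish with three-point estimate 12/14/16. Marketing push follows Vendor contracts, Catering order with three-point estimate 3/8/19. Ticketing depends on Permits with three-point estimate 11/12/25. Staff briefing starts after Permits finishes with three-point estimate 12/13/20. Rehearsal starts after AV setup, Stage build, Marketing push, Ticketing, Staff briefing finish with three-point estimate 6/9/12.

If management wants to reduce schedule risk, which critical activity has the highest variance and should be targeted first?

te_Vendor contracts = (5 + 4·9 + 13)/6 = 54/6 = 9; σ²_Vendor contracts = ((13−5)/6)² = 1.778
te_Permits = (2 + 4·3 + 16)/6 = 30/6 = 5; σ²_Permits = ((16−2)/6)² = 5.444
te_Catering order = (4 + 4·9 + 14)/6 = 54/6 = 9; σ²_Catering order = ((14−4)/6)² = 2.778
te_AV setup = (2 + 4·4 + 6)/6 = 24/6 = 4; σ²_AV setup = ((6−2)/6)² = 0.444
te_Stage build = (12 + 4·14 + 16)/6 = 84/6 = 14; σ²_Stage build = ((16−12)/6)² = 0.444
te_Marketing push = (3 + 4·8 + 19)/6 = 54/6 = 9; σ²_Marketing push = ((19−3)/6)² = 7.111
te_Ticketing = (11 + 4·12 + 25)/6 = 84/6 = 14; σ²_Ticketing = ((25−11)/6)² = 5.444
te_Staff briefing = (12 + 4·13 + 20)/6 = 84/6 = 14; σ²_Staff briefing = ((20−12)/6)² = 1.778
te_Rehearsal = (6 + 4·9 + 12)/6 = 54/6 = 9; σ²_Rehearsal = ((12−6)/6)² = 1.000

Forward pass:
ES_Vendor contracts = 0; EF_Vendor contracts = 9
ES_Permits = 0; EF_Permits = 5
ES_Catering order = 0; EF_Catering order = 9
ES_AV setup = max(EF_Vendor contracts=9, EF_Catering order=9) = 9; EF_AV setup = 9+4 = 13
ES_Stage build = max(EF_Permits=5, EF_Catering order=9) = 9; EF_Stage build = 9+14 = 23
ES_Marketing push = max(EF_Vendor contracts=9, EF_Catering order=9) = 9; EF_Marketing push = 9+9 = 18
ES_Ticketing = 5; EF_Ticketing = 5+14 = 19
ES_Staff briefing = 5; EF_Staff briefing = 5+14 = 19
ES_Rehearsal = max(EF_AV setup=13, EF_Stage build=23, EF_Marketing push=18, EF_Ticketing=19, EF_Staff briefing=19) = 23; EF_Rehearsal = 23+9 = 32
Expected project duration μ = 32 days. Critical path: Catering order → Stage build → Rehearsal.

Variances on critical path: σ²_Catering order=2.778, σ²_Stage build=0.444, σ²_Rehearsal=1.000.
Largest is σ²_Catering order = 2.778.

Catering order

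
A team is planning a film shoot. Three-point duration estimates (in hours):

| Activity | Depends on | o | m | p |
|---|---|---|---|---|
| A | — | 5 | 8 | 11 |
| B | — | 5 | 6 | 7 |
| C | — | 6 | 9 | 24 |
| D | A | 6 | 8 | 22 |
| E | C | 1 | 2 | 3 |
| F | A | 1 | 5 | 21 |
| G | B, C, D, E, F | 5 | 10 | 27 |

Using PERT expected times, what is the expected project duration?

30 hours

te_A = (5 + 4·8 + 11)/6 = 48/6 = 8
te_B = (5 + 4·6 + 7)/6 = 36/6 = 6
te_C = (6 + 4·9 + 24)/6 = 66/6 = 11
te_D = (6 + 4·8 + 22)/6 = 60/6 = 10
te_E = (1 + 4·2 + 3)/6 = 12/6 = 2
te_F = (1 + 4·5 + 21)/6 = 42/6 = 7
te_G = (5 + 4·10 + 27)/6 = 72/6 = 12

Forward pass:
ES_A = 0; EF_A = 8
ES_B = 0; EF_B = 6
ES_C = 0; EF_C = 11
ES_D = 8; EF_D = 8+10 = 18
ES_E = 11; EF_E = 11+2 = 13
ES_F = 8; EF_F = 8+7 = 15
ES_G = max(EF_B=6, EF_C=11, EF_D=18, EF_E=13, EF_F=15) = 18; EF_G = 18+12 = 30
Expected project duration μ = 30 hours. Critical path: A → D → G.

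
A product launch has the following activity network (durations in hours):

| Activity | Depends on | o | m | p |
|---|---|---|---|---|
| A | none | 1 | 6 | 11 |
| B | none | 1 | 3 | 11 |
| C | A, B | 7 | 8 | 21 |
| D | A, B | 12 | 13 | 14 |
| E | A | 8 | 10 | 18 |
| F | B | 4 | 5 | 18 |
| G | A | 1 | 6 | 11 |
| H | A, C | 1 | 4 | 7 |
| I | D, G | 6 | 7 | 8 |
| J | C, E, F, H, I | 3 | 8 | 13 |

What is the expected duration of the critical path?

34 hours

te_A = (1 + 4·6 + 11)/6 = 36/6 = 6
te_B = (1 + 4·3 + 11)/6 = 24/6 = 4
te_C = (7 + 4·8 + 21)/6 = 60/6 = 10
te_D = (12 + 4·13 + 14)/6 = 78/6 = 13
te_E = (8 + 4·10 + 18)/6 = 66/6 = 11
te_F = (4 + 4·5 + 18)/6 = 42/6 = 7
te_G = (1 + 4·6 + 11)/6 = 36/6 = 6
te_H = (1 + 4·4 + 7)/6 = 24/6 = 4
te_I = (6 + 4·7 + 8)/6 = 42/6 = 7
te_J = (3 + 4·8 + 13)/6 = 48/6 = 8

Forward pass:
ES_A = 0; EF_A = 6
ES_B = 0; EF_B = 4
ES_C = max(EF_A=6, EF_B=4) = 6; EF_C = 6+10 = 16
ES_D = max(EF_A=6, EF_B=4) = 6; EF_D = 6+13 = 19
ES_E = 6; EF_E = 6+11 = 17
ES_F = 4; EF_F = 4+7 = 11
ES_G = 6; EF_G = 6+6 = 12
ES_H = max(EF_A=6, EF_C=16) = 16; EF_H = 16+4 = 20
ES_I = max(EF_D=19, EF_G=12) = 19; EF_I = 19+7 = 26
ES_J = max(EF_C=16, EF_E=17, EF_F=11, EF_H=20, EF_I=26) = 26; EF_J = 26+8 = 34
Expected project duration μ = 34 hours. Critical path: A → D → I → J.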